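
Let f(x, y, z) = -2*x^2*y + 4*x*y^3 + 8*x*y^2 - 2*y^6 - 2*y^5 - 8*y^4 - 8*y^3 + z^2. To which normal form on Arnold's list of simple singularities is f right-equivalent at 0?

D_7

The Hessian of f at 0 is [[0, 0, 0], [0, 0, 0], [0, 0, 2]] with rank 1, so corank 2. A Groebner basis of the Jacobian ideal J(f) in C{x,y,z} is {x^3 + x^2 - 13*x*y^2 + 14*x*y - 32*y^2, x^2*y + x^2/6 - 25*x*y^2/6 + 11*x*y/3 - 8*y^2, -x*y + y^3 + 2*y^2, z}; counting standard monomials gives mu = 7. Corank 2; j^3 = -2*y*(x - 2*y)^2 has shape L^2 M (L != M), so D-series; mu = 7 gives D_7.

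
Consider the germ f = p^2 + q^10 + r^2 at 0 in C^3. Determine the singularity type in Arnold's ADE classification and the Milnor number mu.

Type A9, Milnor number mu = 9.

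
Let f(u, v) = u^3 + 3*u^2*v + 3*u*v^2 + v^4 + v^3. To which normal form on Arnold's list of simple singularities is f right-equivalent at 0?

E_{6}

The Hessian of f at 0 has rank 0. Corank 2; j^3 = (u + v)^3 is a perfect cube, so E-series; the 4-jet and mu = 6 give E_6.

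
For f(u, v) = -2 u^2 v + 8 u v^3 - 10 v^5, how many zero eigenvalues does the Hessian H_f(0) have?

2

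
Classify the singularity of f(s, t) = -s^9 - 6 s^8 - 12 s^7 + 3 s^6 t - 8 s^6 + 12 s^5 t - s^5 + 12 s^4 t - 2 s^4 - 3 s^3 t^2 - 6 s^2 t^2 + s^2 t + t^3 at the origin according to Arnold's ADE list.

D4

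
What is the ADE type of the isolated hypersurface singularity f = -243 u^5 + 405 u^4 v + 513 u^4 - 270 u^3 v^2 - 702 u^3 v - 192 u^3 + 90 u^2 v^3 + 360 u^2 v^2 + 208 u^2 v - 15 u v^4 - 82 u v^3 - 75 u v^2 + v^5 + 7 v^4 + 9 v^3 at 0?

D5

The Hessian of f at 0 has rank 0. Corank 2; j^3 = -(3*u - v)*(8*u - 3*v)^2 has shape L^2 M (L != M), so D-series; mu = 5 gives D_5.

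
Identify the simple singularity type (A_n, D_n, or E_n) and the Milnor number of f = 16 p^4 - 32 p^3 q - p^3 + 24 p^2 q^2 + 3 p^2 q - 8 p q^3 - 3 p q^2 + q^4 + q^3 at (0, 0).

Type E_{6}, Milnor number mu = 6.

The Hessian of f at 0 has rank 0. Corank 2; j^3 = -(p - q)^3 is a perfect cube, so E-series; the 4-jet and mu = 6 give E_6.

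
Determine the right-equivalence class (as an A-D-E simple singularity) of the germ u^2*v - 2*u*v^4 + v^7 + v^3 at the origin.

D4

The Hessian of f at 0 has rank 0. Corank 2; j^3 = v*(u^2 + v^2) splits into three distinct lines over C (the quadratic factor has nonzero discriminant), so D_4.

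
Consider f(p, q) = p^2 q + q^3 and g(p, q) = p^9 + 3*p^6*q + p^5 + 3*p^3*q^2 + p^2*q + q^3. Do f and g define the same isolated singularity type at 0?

Yes.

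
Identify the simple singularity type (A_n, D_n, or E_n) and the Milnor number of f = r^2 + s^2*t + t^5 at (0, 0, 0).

Type D_6, Milnor number mu = 6.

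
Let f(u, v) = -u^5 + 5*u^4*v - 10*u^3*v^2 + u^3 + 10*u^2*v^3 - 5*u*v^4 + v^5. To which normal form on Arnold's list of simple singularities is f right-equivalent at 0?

E_8

The Hessian of f at 0 has rank 0. Corank 2; j^3 = u^3 is a perfect cube, so E-series; the 5-jet and mu = 8 give E_8.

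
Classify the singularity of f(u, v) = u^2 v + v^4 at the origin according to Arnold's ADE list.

The Hessian of f at 0 has rank 0. Corank 2; j^3 = u^2*v has shape L^2 M (L != M), so D-series; mu = 5 gives D_5.

D_{5}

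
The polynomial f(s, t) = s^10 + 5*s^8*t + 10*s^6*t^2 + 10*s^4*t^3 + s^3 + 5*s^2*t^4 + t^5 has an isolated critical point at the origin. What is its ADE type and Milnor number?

Type E_{8}, Milnor number mu = 8.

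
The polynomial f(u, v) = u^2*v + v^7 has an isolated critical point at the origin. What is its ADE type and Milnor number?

The Hessian of f at 0 is [[0, 0], [0, 0]] with rank 0, so corank 2. A Groebner basis of the Jacobian ideal J(f) in C{u,v} is {u^2/7 + v^6, u^3, u*v}; counting standard monomials gives mu = 8. Corank 2; j^3 = u^2*v has shape L^2 M (L != M), so D-series; mu = 8 gives D_8.

Type D_8, Milnor number mu = 8.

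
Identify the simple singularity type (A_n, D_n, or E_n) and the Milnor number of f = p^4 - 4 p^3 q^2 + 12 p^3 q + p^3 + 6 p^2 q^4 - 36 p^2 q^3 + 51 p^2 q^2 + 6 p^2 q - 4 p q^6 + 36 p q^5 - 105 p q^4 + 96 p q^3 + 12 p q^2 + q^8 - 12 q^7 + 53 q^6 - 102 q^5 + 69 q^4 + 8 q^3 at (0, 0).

The Hessian of f at 0 has rank 0. Corank 2; j^3 = (p + 2*q)^3 is a perfect cube, so E-series; the 4-jet and mu = 6 give E_6.

Type E6, Milnor number mu = 6.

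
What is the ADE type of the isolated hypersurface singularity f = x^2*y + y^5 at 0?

The Hessian of f at 0 has rank 0. Corank 2; j^3 = x^2*y has shape L^2 M (L != M), so D-series; mu = 6 gives D_6.

D6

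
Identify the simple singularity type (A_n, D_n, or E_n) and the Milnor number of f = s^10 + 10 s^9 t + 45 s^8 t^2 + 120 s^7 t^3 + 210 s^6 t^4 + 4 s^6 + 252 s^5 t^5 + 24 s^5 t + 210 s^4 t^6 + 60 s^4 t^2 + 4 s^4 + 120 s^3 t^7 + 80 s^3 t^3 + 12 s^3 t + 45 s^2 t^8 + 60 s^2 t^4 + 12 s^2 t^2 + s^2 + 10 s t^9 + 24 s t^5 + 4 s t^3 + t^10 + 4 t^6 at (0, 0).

The Hessian of f at 0 has rank 1. Corank 1: A-series; mu = 9 gives A_9.

Type A_9, Milnor number mu = 9.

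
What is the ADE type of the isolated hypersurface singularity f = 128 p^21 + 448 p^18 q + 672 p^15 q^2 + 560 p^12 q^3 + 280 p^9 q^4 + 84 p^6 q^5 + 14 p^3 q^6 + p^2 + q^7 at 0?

A6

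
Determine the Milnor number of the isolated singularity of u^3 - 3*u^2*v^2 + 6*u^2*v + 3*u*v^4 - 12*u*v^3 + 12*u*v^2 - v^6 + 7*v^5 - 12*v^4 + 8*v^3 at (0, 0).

8

The Hessian of f at 0 has rank 0. Corank 2; j^3 = (u + 2*v)^3 is a perfect cube, so E-series; the 5-jet and mu = 8 give E_8.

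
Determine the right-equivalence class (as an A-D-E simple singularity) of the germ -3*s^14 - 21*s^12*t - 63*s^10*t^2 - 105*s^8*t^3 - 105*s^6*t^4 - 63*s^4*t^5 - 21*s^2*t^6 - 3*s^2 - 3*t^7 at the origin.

A_6

The Hessian of f at 0 is [[-6, 0], [0, 0]] with rank 1, so corank 1. A Groebner basis of the Jacobian ideal J(f) in C{s,t} is {t^6, s}; counting standard monomials gives mu = 6. Corank 1: A-series; mu = 6 gives A_6.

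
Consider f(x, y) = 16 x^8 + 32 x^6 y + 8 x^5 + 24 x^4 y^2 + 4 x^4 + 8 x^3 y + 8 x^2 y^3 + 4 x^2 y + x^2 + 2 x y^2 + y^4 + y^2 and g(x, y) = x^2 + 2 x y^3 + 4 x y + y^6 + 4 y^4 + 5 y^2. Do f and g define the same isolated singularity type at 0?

Yes.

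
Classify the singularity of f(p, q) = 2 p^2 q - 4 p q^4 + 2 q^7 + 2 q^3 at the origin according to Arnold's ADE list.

D_4

The Hessian of f at 0 has rank 0. Corank 2; j^3 = 2*q*(p^2 + q^2) splits into three distinct lines over C (the quadratic factor has nonzero discriminant), so D_4.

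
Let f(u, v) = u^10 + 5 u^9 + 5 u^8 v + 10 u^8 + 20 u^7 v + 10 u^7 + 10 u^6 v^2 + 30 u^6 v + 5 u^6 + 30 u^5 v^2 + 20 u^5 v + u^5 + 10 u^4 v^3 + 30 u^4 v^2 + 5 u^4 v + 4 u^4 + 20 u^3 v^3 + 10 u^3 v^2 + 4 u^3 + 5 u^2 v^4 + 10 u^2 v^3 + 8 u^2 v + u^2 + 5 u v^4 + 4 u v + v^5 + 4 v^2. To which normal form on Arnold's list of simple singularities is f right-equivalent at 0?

A4

The Hessian of f at 0 is [[2, 4], [4, 8]] with rank 1, so corank 1. A Groebner basis of the Jacobian ideal J(f) in C{u,v} is {u/64 + v^3 + v^2/8 + v/32, u^2 + u/2 + v, u*v - u/8 + v^2 - v/4}; counting standard monomials gives mu = 4. Corank 1: A-series; mu = 4 gives A_4.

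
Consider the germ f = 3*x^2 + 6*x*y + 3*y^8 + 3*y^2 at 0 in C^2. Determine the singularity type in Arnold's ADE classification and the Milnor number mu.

Type A_7, Milnor number mu = 7.

The Hessian of f at 0 has rank 1. Corank 1: A-series; mu = 7 gives A_7.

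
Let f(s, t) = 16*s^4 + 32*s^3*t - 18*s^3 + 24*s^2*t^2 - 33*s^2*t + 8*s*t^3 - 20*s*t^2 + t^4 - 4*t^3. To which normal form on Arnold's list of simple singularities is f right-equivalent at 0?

The Hessian of f at 0 has rank 0. Corank 2; j^3 = -(2*s + t)*(3*s + 2*t)^2 has shape L^2 M (L != M), so D-series; mu = 5 gives D_5.

D_5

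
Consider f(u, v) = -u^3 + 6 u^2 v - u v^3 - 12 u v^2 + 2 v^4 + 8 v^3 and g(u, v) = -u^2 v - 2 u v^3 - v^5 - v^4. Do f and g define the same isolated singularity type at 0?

The Hessian of f at 0 has rank 0. Corank 2; j^3 = -(u - 2*v)^3 is a perfect cube, so E-series; the 4-jet and mu = 7 give E_7. The Hessian of g at 0 has rank 0. Corank 2; j^3 = -u^2*v has shape L^2 M (L != M), so D-series; mu = 5 gives D_5. f is E_7 but g is D_5, hence not right-equivalent.

No.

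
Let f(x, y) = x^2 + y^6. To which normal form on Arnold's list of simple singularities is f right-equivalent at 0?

The Hessian of f at 0 is [[2, 0], [0, 0]] with rank 1, so corank 1. A Groebner basis of the Jacobian ideal J(f) in C{x,y} is {y^5, x}; counting standard monomials gives mu = 5. Corank 1: A-series; mu = 5 gives A_5.

A5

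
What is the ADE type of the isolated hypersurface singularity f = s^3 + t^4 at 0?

E6

The Hessian of f at 0 is [[0, 0], [0, 0]] with rank 0, so corank 2. A Groebner basis of the Jacobian ideal J(f) in C{s,t} is {t^3, s^2}; counting standard monomials gives mu = 6. Corank 2; j^3 = s^3 is a perfect cube, so E-series; the 4-jet and mu = 6 give E_6.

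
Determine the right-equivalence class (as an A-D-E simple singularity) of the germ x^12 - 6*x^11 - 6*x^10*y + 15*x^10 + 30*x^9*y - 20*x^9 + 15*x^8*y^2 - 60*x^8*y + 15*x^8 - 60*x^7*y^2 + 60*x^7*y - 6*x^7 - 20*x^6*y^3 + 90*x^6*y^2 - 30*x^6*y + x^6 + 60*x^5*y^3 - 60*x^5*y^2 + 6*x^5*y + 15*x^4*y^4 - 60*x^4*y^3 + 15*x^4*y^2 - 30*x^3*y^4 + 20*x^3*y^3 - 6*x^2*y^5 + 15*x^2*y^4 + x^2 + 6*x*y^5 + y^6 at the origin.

A_5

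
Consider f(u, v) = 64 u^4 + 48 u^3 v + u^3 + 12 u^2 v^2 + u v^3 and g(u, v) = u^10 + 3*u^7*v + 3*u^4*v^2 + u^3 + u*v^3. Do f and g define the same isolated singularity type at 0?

Yes.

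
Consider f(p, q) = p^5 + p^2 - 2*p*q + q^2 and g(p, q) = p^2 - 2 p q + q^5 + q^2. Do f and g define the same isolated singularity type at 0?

Yes.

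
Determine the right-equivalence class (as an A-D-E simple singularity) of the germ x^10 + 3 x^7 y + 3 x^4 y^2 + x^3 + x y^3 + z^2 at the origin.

E7

The Hessian of f at 0 has rank 1. Corank 2; j^3 = x^3 is a perfect cube, so E-series; the 4-jet and mu = 7 give E_7.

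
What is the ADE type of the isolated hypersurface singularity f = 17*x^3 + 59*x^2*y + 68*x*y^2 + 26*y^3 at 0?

The Hessian of f at 0 has rank 0. Corank 2; j^3 = (x + y)*(17*x^2 + 42*x*y + 26*y^2) splits into three distinct lines over C (the quadratic factor has nonzero discriminant), so D_4.

D_{4}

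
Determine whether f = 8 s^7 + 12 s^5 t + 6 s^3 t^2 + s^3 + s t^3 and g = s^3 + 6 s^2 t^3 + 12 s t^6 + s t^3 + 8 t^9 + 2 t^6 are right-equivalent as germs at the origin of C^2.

The Hessian of f at 0 is [[0, 0], [0, 0]] with rank 0, so corank 2. A Groebner basis of the Jacobian ideal J(f) in C{s,t} is {s^3, s*t^2, 3*s^2 + t^3}; counting standard monomials gives mu = 7. Corank 2; j^3 = s^3 is a perfect cube, so E-series; the 4-jet and mu = 7 give E_7. The Hessian of g at 0 is [[0, 0], [0, 0]] with rank 0, so corank 2. A Groebner basis of the Jacobian ideal J(g) in C{s,t} is {s^3, s*t^2, 3*s^2 + t^3}; counting standard monomials gives mu = 7. Corank 2; j^3 = s^3 is a perfect cube, so E-series; the 4-jet and mu = 7 give E_7. Both have type E_7, hence right-equivalent.

Yes.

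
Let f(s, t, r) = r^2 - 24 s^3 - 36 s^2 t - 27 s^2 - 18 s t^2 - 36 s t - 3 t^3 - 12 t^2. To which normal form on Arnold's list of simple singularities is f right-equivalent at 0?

A_2

The Hessian of f at 0 has rank 2. Corank 1: A-series; mu = 2 gives A_2.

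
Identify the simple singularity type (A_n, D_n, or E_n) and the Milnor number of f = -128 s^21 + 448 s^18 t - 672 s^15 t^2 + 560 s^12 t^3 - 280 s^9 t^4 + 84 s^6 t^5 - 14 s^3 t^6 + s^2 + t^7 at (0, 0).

Type A_6, Milnor number mu = 6.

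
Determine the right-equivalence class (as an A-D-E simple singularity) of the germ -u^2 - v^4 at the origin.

A_3

The Hessian of f at 0 is [[-2, 0], [0, 0]] with rank 1, so corank 1. A Groebner basis of the Jacobian ideal J(f) in C{u,v} is {v^3, u}; counting standard monomials gives mu = 3. Corank 1: A-series; mu = 3 gives A_3.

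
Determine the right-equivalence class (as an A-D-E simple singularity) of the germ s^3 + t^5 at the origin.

The Hessian of f at 0 is [[0, 0], [0, 0]] with rank 0, so corank 2. A Groebner basis of the Jacobian ideal J(f) in C{s,t} is {t^4, s^2}; counting standard monomials gives mu = 8. Corank 2; j^3 = s^3 is a perfect cube, so E-series; the 5-jet and mu = 8 give E_8.

E_8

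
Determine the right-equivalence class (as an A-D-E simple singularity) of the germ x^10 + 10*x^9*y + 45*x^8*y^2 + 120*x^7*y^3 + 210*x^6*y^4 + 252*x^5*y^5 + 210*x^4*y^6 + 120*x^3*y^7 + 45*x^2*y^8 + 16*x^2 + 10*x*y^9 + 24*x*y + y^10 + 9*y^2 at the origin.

A_9

The Hessian of f at 0 has rank 1. Corank 1: A-series; mu = 9 gives A_9.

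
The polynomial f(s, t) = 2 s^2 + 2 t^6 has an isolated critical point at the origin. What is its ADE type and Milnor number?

The Hessian of f at 0 has rank 1. Corank 1: A-series; mu = 5 gives A_5.

Type A_5, Milnor number mu = 5.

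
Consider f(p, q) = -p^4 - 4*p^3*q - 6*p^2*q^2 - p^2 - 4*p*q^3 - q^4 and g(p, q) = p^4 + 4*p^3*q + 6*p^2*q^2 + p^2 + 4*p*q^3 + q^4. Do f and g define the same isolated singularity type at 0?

Yes.

The Hessian of f at 0 is [[-2, 0], [0, 0]] with rank 1, so corank 1. A Groebner basis of the Jacobian ideal J(f) in C{p,q} is {q^3, p}; counting standard monomials gives mu = 3. Corank 1: A-series; mu = 3 gives A_3. The Hessian of g at 0 is [[2, 0], [0, 0]] with rank 1, so corank 1. A Groebner basis of the Jacobian ideal J(g) in C{p,q} is {q^3, p}; counting standard monomials gives mu = 3. Corank 1: A-series; mu = 3 gives A_3. Both have type A_3, hence right-equivalent.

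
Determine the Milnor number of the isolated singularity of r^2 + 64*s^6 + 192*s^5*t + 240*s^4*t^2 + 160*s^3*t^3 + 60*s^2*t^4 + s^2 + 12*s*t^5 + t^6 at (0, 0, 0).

The Hessian of f at 0 has rank 2. Corank 1: A-series; mu = 5 gives A_5.

5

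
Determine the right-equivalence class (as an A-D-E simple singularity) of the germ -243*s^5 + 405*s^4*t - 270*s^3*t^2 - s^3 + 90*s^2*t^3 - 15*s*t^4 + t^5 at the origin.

E_{8}

The Hessian of f at 0 is [[0, 0], [0, 0]] with rank 0, so corank 2. A Groebner basis of the Jacobian ideal J(f) in C{s,t} is {t^5, s*t^3 - t^4/12, s^2}; counting standard monomials gives mu = 8. Corank 2; j^3 = -s^3 is a perfect cube, so E-series; the 5-jet and mu = 8 give E_8.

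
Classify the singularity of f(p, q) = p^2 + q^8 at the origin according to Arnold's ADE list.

A7

The Hessian of f at 0 is [[2, 0], [0, 0]] with rank 1, so corank 1. A Groebner basis of the Jacobian ideal J(f) in C{p,q} is {q^7, p}; counting standard monomials gives mu = 7. Corank 1: A-series; mu = 7 gives A_7.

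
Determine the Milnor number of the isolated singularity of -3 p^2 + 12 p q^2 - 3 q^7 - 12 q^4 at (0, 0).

6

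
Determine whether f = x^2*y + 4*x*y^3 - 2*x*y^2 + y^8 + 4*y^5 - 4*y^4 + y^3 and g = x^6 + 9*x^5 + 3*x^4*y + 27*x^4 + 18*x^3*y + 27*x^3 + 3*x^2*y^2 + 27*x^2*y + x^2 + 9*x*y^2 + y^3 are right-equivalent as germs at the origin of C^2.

No.

The Hessian of f at 0 has rank 0. Corank 2; j^3 = y*(x - y)^2 has shape L^2 M (L != M), so D-series; mu = 9 gives D_9. The Hessian of g at 0 has rank 1. Corank 1: A-series; mu = 2 gives A_2. f is D_9 but g is A_2, hence not right-equivalent.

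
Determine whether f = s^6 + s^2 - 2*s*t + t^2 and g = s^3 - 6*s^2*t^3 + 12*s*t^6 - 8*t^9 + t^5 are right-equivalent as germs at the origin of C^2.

No.

The Hessian of f at 0 is [[2, -2], [-2, 2]] with rank 1, so corank 1. A Groebner basis of the Jacobian ideal J(f) in C{s,t} is {t^5, s - t}; counting standard monomials gives mu = 5. Corank 1: A-series; mu = 5 gives A_5. The Hessian of g at 0 is [[0, 0], [0, 0]] with rank 0, so corank 2. A Groebner basis of the Jacobian ideal J(g) in C{s,t} is {-s^2/4 + s*t^3, t^4, s^3, s^2*t}; counting standard monomials gives mu = 8. Corank 2; j^3 = s^3 is a perfect cube, so E-series; the 5-jet and mu = 8 give E_8. f is A_5 but g is E_8, hence not right-equivalent.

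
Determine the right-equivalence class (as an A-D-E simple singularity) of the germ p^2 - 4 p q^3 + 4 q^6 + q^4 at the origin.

The Hessian of f at 0 has rank 1. Corank 1: A-series; mu = 3 gives A_3.

A3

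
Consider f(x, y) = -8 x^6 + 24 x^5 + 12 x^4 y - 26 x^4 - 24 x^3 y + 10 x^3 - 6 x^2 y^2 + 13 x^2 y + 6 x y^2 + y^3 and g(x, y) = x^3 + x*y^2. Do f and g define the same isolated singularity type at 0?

The Hessian of f at 0 has rank 0. Corank 2; j^3 = (2*x + y)*(5*x^2 + 4*x*y + y^2) splits into three distinct lines over C (the quadratic factor has nonzero discriminant), so D_4. The Hessian of g at 0 has rank 0. Corank 2; j^3 = x*(x^2 + y^2) splits into three distinct lines over C (the quadratic factor has nonzero discriminant), so D_4. Both have type D_4, hence right-equivalent.

Yes.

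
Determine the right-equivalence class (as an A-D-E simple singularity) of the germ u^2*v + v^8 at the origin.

D9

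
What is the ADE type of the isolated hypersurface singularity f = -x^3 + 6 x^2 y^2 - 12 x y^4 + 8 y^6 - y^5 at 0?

E_8

The Hessian of f at 0 has rank 0. Corank 2; j^3 = -x^3 is a perfect cube, so E-series; the 5-jet and mu = 8 give E_8.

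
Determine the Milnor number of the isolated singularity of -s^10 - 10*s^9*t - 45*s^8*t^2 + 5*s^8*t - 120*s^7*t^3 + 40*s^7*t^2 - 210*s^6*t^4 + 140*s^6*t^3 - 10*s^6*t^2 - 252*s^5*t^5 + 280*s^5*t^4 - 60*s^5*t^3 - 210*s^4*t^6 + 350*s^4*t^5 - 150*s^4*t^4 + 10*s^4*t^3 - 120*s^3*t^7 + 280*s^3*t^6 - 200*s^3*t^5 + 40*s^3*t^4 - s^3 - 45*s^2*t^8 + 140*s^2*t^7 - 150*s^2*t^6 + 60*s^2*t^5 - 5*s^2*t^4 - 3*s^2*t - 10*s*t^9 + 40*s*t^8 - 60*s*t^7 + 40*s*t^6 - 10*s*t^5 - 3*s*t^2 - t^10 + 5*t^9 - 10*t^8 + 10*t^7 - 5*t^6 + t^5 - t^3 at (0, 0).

The Hessian of f at 0 has rank 0. Corank 2; j^3 = -(s + t)^3 is a perfect cube, so E-series; the 5-jet and mu = 8 give E_8.

8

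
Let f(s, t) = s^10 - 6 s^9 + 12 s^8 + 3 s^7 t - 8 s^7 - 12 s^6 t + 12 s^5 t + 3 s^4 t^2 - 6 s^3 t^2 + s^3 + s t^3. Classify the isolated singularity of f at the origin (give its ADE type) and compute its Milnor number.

The Hessian of f at 0 has rank 0. Corank 2; j^3 = s^3 is a perfect cube, so E-series; the 4-jet and mu = 7 give E_7.

Type E_7, Milnor number mu = 7.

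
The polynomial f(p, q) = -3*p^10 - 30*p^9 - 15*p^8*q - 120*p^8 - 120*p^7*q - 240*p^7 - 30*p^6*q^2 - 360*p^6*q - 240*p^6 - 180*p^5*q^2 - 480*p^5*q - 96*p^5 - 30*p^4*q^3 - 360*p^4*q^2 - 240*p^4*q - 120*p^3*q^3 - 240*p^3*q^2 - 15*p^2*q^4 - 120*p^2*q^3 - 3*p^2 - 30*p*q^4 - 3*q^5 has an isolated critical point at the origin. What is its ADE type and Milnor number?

Type A4, Milnor number mu = 4.

The Hessian of f at 0 has rank 1. Corank 1: A-series; mu = 4 gives A_4.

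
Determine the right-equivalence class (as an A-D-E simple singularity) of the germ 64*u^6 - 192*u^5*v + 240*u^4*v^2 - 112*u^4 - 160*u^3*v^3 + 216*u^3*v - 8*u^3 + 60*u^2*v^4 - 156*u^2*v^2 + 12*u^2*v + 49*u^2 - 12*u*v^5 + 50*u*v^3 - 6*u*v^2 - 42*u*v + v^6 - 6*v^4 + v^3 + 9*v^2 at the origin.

A_2

The Hessian of f at 0 has rank 1. Corank 1: A-series; mu = 2 gives A_2.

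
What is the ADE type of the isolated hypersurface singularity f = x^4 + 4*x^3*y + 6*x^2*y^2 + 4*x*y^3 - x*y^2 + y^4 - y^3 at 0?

D_5

The Hessian of f at 0 is [[0, 0], [0, 0]] with rank 0, so corank 2. A Groebner basis of the Jacobian ideal J(f) in C{x,y} is {x^3 - y^2/4, y^3, x*y + y^2}; counting standard monomials gives mu = 5. Corank 2; j^3 = -y^2*(x + y) has shape L^2 M (L != M), so D-series; mu = 5 gives D_5.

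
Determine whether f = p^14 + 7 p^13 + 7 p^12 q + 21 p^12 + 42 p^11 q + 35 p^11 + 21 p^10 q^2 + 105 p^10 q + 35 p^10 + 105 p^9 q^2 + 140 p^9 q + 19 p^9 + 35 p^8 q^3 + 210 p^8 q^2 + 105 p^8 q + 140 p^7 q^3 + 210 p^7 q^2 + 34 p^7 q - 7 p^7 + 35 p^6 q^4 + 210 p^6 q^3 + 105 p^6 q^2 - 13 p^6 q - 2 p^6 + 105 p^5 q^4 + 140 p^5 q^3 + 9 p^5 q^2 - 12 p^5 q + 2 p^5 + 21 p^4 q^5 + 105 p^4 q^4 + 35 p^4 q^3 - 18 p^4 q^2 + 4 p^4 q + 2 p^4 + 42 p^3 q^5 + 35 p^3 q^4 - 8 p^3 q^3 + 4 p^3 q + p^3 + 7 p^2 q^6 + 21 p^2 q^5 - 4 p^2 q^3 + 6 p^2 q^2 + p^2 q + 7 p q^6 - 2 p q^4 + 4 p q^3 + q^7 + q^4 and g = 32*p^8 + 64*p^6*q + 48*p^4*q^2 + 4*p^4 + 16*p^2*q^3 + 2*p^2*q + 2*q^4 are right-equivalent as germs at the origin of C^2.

Yes.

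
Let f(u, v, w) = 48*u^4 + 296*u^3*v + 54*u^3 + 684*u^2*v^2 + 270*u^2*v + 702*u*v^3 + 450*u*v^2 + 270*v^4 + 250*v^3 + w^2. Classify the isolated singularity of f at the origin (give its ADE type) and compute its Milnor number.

Type E_7, Milnor number mu = 7.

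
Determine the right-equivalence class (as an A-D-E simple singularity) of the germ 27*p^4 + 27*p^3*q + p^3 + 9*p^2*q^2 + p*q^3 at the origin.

The Hessian of f at 0 is [[0, 0], [0, 0]] with rank 0, so corank 2. A Groebner basis of the Jacobian ideal J(f) in C{p,q} is {p^2/3 + q^4 + q^3/9, p^3, p^2*q - p^2/9 - q^3/27, 2*p^2/3 + p*q^2 + 2*q^3/9}; counting standard monomials gives mu = 7. Corank 2; j^3 = p^3 is a perfect cube, so E-series; the 4-jet and mu = 7 give E_7.

E_{7}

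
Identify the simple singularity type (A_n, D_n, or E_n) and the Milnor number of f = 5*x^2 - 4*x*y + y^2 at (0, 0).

The Hessian of f at 0 is [[10, -4], [-4, 2]] with rank 2, so corank 0. A Groebner basis of the Jacobian ideal J(f) in C{x,y} is {x, y}; counting standard monomials gives mu = 1. Corank 0: nondegenerate Morse point, so A_1.

Type A_1, Milnor number mu = 1.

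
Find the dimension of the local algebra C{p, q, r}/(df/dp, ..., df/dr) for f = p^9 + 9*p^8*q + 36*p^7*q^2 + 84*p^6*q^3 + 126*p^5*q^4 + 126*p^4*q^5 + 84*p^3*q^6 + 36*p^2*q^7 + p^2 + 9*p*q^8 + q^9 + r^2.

The Hessian of f at 0 has rank 2. Corank 1: A-series; mu = 8 gives A_8.

8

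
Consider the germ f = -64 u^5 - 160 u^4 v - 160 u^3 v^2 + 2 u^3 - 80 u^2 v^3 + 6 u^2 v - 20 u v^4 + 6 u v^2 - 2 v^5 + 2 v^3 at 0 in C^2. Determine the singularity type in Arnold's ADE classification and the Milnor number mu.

Type E8, Milnor number mu = 8.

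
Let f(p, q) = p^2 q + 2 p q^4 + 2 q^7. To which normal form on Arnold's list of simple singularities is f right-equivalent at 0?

D8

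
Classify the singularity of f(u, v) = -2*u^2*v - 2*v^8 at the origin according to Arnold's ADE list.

D_9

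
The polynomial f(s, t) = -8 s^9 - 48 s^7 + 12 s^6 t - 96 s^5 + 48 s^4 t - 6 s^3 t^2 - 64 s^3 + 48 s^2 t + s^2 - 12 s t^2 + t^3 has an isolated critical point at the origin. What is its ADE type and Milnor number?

Type A_{2}, Milnor number mu = 2.

The Hessian of f at 0 has rank 1. Corank 1: A-series; mu = 2 gives A_2.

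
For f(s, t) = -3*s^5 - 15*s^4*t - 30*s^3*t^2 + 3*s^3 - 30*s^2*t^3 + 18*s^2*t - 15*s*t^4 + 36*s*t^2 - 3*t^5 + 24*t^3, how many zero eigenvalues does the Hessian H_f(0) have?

Hessian at 0 has rank 0.

2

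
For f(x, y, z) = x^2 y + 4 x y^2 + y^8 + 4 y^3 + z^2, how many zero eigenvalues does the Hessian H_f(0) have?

Hessian at 0 has rank 1.

2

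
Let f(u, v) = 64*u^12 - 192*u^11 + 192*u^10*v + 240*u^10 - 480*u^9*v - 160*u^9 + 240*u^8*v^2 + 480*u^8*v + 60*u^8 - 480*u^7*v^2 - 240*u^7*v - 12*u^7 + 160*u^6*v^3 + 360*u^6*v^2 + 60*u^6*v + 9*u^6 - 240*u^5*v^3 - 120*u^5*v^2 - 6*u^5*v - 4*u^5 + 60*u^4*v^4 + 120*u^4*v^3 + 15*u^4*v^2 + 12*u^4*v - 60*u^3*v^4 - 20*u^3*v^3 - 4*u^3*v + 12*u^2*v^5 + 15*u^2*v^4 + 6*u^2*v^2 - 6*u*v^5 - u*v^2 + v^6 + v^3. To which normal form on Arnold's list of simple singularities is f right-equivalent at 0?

D_7

The Hessian of f at 0 has rank 0. Corank 2; j^3 = -v^2*(u - v) has shape L^2 M (L != M), so D-series; mu = 7 gives D_7.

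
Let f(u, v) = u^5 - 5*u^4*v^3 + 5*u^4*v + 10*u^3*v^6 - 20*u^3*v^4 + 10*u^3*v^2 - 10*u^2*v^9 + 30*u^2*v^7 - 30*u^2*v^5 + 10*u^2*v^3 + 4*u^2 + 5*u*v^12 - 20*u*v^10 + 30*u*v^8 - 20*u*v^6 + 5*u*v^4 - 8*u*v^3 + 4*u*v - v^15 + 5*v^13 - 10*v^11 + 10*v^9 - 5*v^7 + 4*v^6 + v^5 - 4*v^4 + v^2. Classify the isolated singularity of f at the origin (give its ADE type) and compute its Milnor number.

Type A_4, Milnor number mu = 4.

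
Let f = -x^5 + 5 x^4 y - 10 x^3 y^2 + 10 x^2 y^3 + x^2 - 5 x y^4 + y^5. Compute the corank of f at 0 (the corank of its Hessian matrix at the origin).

1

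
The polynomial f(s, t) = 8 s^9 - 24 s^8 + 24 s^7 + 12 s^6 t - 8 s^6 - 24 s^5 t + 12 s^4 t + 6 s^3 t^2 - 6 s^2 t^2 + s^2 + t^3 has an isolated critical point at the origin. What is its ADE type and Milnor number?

Type A_{2}, Milnor number mu = 2.

The Hessian of f at 0 has rank 1. Corank 1: A-series; mu = 2 gives A_2.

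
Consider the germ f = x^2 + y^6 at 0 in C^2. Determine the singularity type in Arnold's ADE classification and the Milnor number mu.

The Hessian of f at 0 is [[2, 0], [0, 0]] with rank 1, so corank 1. A Groebner basis of the Jacobian ideal J(f) in C{x,y} is {y^5, x}; counting standard monomials gives mu = 5. Corank 1: A-series; mu = 5 gives A_5.

Type A_5, Milnor number mu = 5.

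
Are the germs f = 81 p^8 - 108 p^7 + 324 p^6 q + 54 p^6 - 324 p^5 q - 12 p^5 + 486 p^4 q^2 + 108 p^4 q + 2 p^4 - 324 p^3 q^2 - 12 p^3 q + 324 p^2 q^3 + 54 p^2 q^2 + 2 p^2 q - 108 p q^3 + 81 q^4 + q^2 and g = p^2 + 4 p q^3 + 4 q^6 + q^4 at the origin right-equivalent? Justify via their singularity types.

Yes.

The Hessian of f at 0 has rank 1. Corank 1: A-series; mu = 3 gives A_3. The Hessian of g at 0 has rank 1. Corank 1: A-series; mu = 3 gives A_3. Both have type A_3, hence right-equivalent.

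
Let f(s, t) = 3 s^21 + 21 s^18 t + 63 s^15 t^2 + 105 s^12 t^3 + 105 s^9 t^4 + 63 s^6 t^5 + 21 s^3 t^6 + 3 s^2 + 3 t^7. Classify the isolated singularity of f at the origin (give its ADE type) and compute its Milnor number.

Type A_{6}, Milnor number mu = 6.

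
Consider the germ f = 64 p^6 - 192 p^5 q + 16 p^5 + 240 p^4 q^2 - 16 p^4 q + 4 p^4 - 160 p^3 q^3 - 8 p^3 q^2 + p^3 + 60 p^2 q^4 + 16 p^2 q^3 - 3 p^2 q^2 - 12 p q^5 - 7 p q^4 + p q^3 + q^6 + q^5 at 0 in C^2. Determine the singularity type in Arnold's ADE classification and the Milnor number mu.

Type E7, Milnor number mu = 7.

The Hessian of f at 0 has rank 0. Corank 2; j^3 = p^3 is a perfect cube, so E-series; the 4-jet and mu = 7 give E_7.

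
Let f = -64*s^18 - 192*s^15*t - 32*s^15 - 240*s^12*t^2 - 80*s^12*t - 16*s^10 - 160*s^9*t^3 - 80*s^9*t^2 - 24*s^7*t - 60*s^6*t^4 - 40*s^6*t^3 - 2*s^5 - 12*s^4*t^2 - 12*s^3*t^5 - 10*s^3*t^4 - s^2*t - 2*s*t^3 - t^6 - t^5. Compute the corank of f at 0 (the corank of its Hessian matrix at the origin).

The Hessian at 0 is [[0, 0], [0, 0]] of rank 0; hence corank 2.

2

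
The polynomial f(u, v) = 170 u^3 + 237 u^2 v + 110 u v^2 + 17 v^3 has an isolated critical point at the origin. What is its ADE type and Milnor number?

Type D_{4}, Milnor number mu = 4.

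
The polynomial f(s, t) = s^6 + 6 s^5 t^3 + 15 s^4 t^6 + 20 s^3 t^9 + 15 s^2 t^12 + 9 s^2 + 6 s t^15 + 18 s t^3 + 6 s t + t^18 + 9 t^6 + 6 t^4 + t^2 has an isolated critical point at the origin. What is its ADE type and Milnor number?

The Hessian of f at 0 is [[18, 6], [6, 2]] with rank 1, so corank 1. A Groebner basis of the Jacobian ideal J(f) in C{s,t} is {s*t^2 - s/3 - t/9, s + t^3 + t/3, s^2 + 2*s*t/3 + t^2/9}; counting standard monomials gives mu = 5. Corank 1: A-series; mu = 5 gives A_5.

Type A_{5}, Milnor number mu = 5.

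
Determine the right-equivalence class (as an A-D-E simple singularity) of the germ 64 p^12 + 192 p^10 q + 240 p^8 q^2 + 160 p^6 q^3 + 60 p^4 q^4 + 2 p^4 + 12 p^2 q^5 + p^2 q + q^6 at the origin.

The Hessian of f at 0 has rank 0. Corank 2; j^3 = p^2*q has shape L^2 M (L != M), so D-series; mu = 7 gives D_7.

D7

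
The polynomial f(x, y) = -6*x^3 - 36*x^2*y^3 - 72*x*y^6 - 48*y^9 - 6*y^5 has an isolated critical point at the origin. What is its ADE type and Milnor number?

The Hessian of f at 0 has rank 0. Corank 2; j^3 = -6*x^3 is a perfect cube, so E-series; the 5-jet and mu = 8 give E_8.

Type E_{8}, Milnor number mu = 8.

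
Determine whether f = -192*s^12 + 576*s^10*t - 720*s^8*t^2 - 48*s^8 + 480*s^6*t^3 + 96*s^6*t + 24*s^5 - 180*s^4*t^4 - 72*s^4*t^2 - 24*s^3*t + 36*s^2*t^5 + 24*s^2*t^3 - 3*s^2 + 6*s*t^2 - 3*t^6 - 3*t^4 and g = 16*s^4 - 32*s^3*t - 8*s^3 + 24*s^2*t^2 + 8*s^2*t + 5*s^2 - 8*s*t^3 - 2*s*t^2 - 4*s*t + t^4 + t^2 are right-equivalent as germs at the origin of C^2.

No.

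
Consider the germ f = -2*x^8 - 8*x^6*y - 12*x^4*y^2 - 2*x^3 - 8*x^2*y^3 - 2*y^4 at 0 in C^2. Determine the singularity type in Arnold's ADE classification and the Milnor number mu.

The Hessian of f at 0 is [[0, 0], [0, 0]] with rank 0, so corank 2. A Groebner basis of the Jacobian ideal J(f) in C{x,y} is {y^3, x^2}; counting standard monomials gives mu = 6. Corank 2; j^3 = -2*x^3 is a perfect cube, so E-series; the 4-jet and mu = 6 give E_6.

Type E_{6}, Milnor number mu = 6.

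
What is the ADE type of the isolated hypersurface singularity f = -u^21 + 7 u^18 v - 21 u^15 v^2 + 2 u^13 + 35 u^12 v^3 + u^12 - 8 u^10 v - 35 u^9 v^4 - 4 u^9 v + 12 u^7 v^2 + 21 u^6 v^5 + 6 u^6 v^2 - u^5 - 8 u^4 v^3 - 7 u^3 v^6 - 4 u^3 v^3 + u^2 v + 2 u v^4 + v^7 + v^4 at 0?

D_5

The Hessian of f at 0 has rank 0. Corank 2; j^3 = u^2*v has shape L^2 M (L != M), so D-series; mu = 5 gives D_5.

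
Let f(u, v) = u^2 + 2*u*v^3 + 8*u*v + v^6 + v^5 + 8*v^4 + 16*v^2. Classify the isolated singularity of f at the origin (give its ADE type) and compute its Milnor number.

The Hessian of f at 0 has rank 1. Corank 1: A-series; mu = 4 gives A_4.

Type A_{4}, Milnor number mu = 4.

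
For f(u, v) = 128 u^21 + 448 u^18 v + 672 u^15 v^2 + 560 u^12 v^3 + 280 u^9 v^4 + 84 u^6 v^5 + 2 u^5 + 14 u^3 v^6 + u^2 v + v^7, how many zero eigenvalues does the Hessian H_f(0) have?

2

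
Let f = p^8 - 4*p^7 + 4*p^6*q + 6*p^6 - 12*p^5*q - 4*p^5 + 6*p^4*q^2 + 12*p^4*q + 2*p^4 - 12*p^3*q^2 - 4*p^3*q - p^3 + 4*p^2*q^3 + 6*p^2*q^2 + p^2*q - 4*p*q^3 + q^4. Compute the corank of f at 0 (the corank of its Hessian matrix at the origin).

2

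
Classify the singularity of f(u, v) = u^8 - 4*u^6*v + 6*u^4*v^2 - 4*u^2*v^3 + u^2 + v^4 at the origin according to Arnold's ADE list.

A_{3}

The Hessian of f at 0 has rank 1. Corank 1: A-series; mu = 3 gives A_3.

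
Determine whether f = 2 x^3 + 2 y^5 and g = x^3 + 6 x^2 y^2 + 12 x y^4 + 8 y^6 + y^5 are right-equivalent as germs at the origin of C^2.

Yes.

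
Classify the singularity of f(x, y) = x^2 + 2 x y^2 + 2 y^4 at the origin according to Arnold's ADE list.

A3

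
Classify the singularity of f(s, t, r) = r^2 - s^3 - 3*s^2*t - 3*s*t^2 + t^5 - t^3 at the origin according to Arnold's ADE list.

The Hessian of f at 0 is [[0, 0, 0], [0, 0, 0], [0, 0, 2]] with rank 1, so corank 2. A Groebner basis of the Jacobian ideal J(f) in C{s,t,r} is {t^4, s^2 + 2*s*t + t^2, r}; counting standard monomials gives mu = 8. Corank 2; j^3 = -(s + t)^3 is a perfect cube, so E-series; the 5-jet and mu = 8 give E_8.

E8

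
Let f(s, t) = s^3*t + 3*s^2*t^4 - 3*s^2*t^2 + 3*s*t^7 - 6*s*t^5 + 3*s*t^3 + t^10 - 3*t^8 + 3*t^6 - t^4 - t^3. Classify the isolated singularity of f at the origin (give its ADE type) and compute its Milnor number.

Type E_{7}, Milnor number mu = 7.

The Hessian of f at 0 has rank 0. Corank 2; j^3 = -t^3 is a perfect cube, so E-series; the 4-jet and mu = 7 give E_7.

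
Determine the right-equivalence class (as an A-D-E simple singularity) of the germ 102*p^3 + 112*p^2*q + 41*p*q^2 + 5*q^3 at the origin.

The Hessian of f at 0 has rank 0. Corank 2; j^3 = (3*p + q)*(34*p^2 + 26*p*q + 5*q^2) splits into three distinct lines over C (the quadratic factor has nonzero discriminant), so D_4.

D_4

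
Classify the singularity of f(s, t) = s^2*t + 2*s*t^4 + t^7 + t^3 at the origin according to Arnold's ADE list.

D_{4}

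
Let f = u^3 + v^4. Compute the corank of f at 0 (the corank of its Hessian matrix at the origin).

2

Hessian at 0 has rank 0.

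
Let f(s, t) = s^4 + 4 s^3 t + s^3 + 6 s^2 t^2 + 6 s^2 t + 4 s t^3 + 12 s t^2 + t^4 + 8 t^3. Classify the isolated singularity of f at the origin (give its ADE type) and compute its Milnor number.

Type E6, Milnor number mu = 6.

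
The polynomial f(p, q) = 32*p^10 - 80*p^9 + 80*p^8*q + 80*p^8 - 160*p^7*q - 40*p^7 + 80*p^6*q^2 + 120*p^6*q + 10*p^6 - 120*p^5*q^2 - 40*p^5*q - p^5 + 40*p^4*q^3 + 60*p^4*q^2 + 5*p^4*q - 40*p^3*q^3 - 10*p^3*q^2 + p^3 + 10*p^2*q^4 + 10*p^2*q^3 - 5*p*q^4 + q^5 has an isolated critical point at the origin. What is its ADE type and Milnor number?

Type E_{8}, Milnor number mu = 8.

The Hessian of f at 0 has rank 0. Corank 2; j^3 = p^3 is a perfect cube, so E-series; the 5-jet and mu = 8 give E_8.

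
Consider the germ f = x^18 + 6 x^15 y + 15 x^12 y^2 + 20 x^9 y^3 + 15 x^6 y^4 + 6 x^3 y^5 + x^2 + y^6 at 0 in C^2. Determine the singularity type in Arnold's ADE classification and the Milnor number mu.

Type A_5, Milnor number mu = 5.

The Hessian of f at 0 has rank 1. Corank 1: A-series; mu = 5 gives A_5.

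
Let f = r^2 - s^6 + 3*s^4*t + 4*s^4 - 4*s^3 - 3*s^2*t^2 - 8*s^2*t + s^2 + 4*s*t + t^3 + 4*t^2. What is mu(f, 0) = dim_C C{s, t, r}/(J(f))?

2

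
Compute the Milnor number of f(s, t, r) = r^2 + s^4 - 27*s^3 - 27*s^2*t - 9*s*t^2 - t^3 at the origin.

6

The Hessian of f at 0 is [[0, 0, 0], [0, 0, 0], [0, 0, 2]] with rank 1, so corank 2. A Groebner basis of the Jacobian ideal J(f) in C{s,t,r} is {t^4, s*t^2 + 2*t^3/9, s^2 + 2*s*t/3 + t^2/9, r}; counting standard monomials gives mu = 6. Corank 2; j^3 = -(3*s + t)^3 is a perfect cube, so E-series; the 4-jet and mu = 6 give E_6.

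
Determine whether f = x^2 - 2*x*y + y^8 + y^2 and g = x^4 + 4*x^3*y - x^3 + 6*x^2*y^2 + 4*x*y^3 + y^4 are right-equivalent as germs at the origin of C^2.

No.

The Hessian of f at 0 is [[2, -2], [-2, 2]] with rank 1, so corank 1. A Groebner basis of the Jacobian ideal J(f) in C{x,y} is {y^7, x - y}; counting standard monomials gives mu = 7. Corank 1: A-series; mu = 7 gives A_7. The Hessian of g at 0 is [[0, 0], [0, 0]] with rank 0, so corank 2. A Groebner basis of the Jacobian ideal J(g) in C{x,y} is {y^4, x*y^2 + y^3/3, x^2}; counting standard monomials gives mu = 6. Corank 2; j^3 = -x^3 is a perfect cube, so E-series; the 4-jet and mu = 6 give E_6. f is A_7 but g is E_6, hence not right-equivalent.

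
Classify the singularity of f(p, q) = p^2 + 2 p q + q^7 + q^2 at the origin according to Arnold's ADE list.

A_6

The Hessian of f at 0 is [[2, 2], [2, 2]] with rank 1, so corank 1. A Groebner basis of the Jacobian ideal J(f) in C{p,q} is {q^6, p + q}; counting standard monomials gives mu = 6. Corank 1: A-series; mu = 6 gives A_6.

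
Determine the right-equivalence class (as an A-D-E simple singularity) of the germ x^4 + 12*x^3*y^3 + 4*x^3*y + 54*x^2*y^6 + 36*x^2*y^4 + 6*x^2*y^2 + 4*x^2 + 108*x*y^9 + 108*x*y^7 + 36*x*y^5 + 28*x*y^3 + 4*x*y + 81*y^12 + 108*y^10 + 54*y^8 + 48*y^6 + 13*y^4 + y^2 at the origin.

The Hessian of f at 0 is [[8, 4], [4, 2]] with rank 1, so corank 1. A Groebner basis of the Jacobian ideal J(f) in C{x,y} is {y^3, x + y/2}; counting standard monomials gives mu = 3. Corank 1: A-series; mu = 3 gives A_3.

A_3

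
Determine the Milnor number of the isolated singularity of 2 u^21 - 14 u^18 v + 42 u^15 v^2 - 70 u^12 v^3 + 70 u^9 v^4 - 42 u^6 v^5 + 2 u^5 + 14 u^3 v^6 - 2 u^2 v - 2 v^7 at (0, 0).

8

The Hessian of f at 0 is [[0, 0], [0, 0]] with rank 0, so corank 2. A Groebner basis of the Jacobian ideal J(f) in C{u,v} is {u^2/7 + v^6, u^3, u*v}; counting standard monomials gives mu = 8. Corank 2; j^3 = -2*u^2*v has shape L^2 M (L != M), so D-series; mu = 8 gives D_8.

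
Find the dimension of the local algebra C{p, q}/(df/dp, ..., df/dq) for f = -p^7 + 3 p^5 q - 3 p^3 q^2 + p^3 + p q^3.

7

The Hessian of f at 0 has rank 0. Corank 2; j^3 = p^3 is a perfect cube, so E-series; the 4-jet and mu = 7 give E_7.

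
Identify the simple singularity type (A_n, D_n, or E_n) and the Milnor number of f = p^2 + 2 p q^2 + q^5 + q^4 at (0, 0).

The Hessian of f at 0 has rank 1. Corank 1: A-series; mu = 4 gives A_4.

Type A_4, Milnor number mu = 4.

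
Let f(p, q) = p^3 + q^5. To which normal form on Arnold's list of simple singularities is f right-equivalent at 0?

E_8

The Hessian of f at 0 is [[0, 0], [0, 0]] with rank 0, so corank 2. A Groebner basis of the Jacobian ideal J(f) in C{p,q} is {q^4, p^2}; counting standard monomials gives mu = 8. Corank 2; j^3 = p^3 is a perfect cube, so E-series; the 5-jet and mu = 8 give E_8.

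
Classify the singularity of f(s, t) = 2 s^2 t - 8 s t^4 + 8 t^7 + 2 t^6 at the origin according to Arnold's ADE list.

D_7

The Hessian of f at 0 has rank 0. Corank 2; j^3 = 2*s^2*t has shape L^2 M (L != M), so D-series; mu = 7 gives D_7.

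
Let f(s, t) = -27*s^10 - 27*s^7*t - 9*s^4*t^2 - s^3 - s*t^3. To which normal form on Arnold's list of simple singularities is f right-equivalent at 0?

E_7

The Hessian of f at 0 is [[0, 0], [0, 0]] with rank 0, so corank 2. A Groebner basis of the Jacobian ideal J(f) in C{s,t} is {s^3, s*t^2, 3*s^2 + t^3}; counting standard monomials gives mu = 7. Corank 2; j^3 = -s^3 is a perfect cube, so E-series; the 4-jet and mu = 7 give E_7.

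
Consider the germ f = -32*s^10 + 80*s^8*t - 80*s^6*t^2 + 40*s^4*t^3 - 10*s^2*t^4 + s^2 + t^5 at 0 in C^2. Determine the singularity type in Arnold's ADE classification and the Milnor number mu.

Type A_{4}, Milnor number mu = 4.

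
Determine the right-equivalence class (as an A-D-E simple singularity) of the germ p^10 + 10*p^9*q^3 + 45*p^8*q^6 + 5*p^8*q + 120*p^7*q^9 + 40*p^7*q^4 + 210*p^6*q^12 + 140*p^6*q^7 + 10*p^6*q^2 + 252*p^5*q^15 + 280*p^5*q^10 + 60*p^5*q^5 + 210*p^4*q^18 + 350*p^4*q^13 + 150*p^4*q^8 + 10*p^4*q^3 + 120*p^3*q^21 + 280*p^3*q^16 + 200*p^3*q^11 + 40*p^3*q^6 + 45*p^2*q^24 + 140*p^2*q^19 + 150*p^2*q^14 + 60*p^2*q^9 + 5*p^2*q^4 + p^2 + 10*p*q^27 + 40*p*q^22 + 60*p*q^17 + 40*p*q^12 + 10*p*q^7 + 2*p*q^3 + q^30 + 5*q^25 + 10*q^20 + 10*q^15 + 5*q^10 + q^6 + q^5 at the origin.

The Hessian of f at 0 is [[2, 0], [0, 0]] with rank 1, so corank 1. A Groebner basis of the Jacobian ideal J(f) in C{p,q} is {p + q^3, p^2, p*q}; counting standard monomials gives mu = 4. Corank 1: A-series; mu = 4 gives A_4.

A4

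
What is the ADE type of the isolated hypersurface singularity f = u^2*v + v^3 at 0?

D4

The Hessian of f at 0 has rank 0. Corank 2; j^3 = v*(u^2 + v^2) splits into three distinct lines over C (the quadratic factor has nonzero discriminant), so D_4.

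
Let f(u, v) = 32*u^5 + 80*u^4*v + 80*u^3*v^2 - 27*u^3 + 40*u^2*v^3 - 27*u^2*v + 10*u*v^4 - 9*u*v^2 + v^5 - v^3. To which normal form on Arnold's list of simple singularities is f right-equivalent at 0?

E_8

The Hessian of f at 0 has rank 0. Corank 2; j^3 = -(3*u + v)^3 is a perfect cube, so E-series; the 5-jet and mu = 8 give E_8.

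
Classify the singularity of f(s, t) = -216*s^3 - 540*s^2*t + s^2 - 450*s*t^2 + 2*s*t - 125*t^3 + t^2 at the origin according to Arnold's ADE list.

A2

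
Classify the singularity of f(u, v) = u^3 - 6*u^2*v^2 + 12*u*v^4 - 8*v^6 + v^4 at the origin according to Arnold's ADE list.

E6

The Hessian of f at 0 has rank 0. Corank 2; j^3 = u^3 is a perfect cube, so E-series; the 4-jet and mu = 6 give E_6.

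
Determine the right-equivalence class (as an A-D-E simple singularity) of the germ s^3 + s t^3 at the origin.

E_7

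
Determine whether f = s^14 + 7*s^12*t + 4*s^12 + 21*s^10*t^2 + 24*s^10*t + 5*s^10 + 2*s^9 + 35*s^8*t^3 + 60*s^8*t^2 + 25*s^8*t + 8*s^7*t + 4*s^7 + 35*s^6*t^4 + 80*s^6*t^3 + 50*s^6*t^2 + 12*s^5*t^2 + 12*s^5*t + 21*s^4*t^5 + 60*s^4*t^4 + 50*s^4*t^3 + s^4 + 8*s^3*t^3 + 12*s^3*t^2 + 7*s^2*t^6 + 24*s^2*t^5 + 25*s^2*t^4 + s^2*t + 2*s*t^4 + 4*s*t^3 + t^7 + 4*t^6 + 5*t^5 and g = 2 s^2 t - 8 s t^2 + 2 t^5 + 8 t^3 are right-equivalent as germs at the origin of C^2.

Yes.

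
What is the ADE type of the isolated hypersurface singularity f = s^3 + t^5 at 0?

E8

The Hessian of f at 0 has rank 0. Corank 2; j^3 = s^3 is a perfect cube, so E-series; the 5-jet and mu = 8 give E_8.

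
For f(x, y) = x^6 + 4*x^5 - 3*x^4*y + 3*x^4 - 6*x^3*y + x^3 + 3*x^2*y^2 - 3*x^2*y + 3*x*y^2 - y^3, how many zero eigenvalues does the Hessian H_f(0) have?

2

Hessian at 0 has rank 0.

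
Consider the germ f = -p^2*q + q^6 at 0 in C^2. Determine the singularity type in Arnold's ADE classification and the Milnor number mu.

The Hessian of f at 0 has rank 0. Corank 2; j^3 = -p^2*q has shape L^2 M (L != M), so D-series; mu = 7 gives D_7.

Type D7, Milnor number mu = 7.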